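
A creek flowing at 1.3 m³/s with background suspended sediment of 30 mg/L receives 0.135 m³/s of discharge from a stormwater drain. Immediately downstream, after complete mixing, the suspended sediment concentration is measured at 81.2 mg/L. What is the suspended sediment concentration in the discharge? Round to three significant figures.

Mass balance: 1.300·30.00 + 0.1350·Cₑ = 1.435·81.20
→ Cₑ = (1.435·81.20 − 1.300·30.00) / 0.1350 = 574.2 mg/L.

574 mg/L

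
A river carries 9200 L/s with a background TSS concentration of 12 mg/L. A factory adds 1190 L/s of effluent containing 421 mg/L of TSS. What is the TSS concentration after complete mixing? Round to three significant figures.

Mass balance: C = (9200·12.00 + 1190·421.0) / 10390 = 611400/10390 = 58.84 mg/L.

58.8 mg/L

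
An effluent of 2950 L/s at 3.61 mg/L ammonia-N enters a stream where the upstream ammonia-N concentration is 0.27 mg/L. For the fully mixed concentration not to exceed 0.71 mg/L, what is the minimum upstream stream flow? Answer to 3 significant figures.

19400 L/s

Set C_mix = 0.71: (Q·0.2700 + 2950·3.610) / (Q + 2950) = 0.71
→ Q = 2950·(3.610 − 0.71)/(0.71 − 0.2700) = 19440 L/s.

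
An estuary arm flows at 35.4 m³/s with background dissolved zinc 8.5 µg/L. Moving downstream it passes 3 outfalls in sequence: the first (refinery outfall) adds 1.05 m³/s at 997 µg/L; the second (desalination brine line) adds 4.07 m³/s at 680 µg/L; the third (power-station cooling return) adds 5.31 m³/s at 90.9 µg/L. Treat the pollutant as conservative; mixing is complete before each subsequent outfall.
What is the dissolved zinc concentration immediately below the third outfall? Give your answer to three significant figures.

100 µg/L

Outfall 1: combined Q = 36.45 m³/s; C = (35.40·8.500 + 1.050·997.0)/36.45 = 36.98 µg/L.
Outfall 2: combined Q = 40.52 m³/s; C = (36.45·36.98 + 4.070·680.0)/40.52 = 101.6 µg/L.
Outfall 3: combined Q = 45.83 m³/s; C = (40.52·101.6 + 5.310·90.90)/45.83 = 100.3 µg/L.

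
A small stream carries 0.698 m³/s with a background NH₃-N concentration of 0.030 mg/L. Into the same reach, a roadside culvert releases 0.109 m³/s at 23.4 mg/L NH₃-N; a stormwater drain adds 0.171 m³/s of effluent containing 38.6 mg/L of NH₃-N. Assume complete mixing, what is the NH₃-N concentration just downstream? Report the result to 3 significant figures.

Conservation of mass: C = (0.6980·0.03000 + 0.1090·23.40 + 0.1710·38.60) / 0.9780 = 9.172/0.9780 = 9.378 mg/L.

9.38 mg/L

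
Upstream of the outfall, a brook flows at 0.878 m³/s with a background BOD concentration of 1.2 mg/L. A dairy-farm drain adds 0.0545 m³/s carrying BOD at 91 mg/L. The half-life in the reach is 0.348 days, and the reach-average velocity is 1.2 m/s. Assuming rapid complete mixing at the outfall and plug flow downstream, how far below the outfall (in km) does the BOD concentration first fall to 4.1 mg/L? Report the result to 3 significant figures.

Mixed concentration C = ΣQC/ΣQ = (0.8780·1.200 + 0.05450·91.00) / 0.9325 = 6.013/0.9325 = 6.448 mg/L.
Half-life 0.348 d → k = ln 2 / 0.348 = 1.992 d⁻¹.
Set 6.448·exp(−k·t) = 4.1 → t = ln(6.448/4.1)/k = 19640 s = 5.456 h.
Distance = v·t = 1.2·19640 = 23570 m = 23.57 km.

23.6 km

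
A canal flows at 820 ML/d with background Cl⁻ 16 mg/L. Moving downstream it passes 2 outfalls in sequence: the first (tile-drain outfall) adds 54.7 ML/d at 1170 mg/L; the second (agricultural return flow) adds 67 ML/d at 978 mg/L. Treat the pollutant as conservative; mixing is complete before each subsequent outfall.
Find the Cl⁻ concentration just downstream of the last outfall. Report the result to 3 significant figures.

Outfall 1: combined Q = 874.7 ML/d; C = (820.0·16.00 + 54.70·1170)/874.7 = 88.17 mg/L.
Outfall 2: combined Q = 941.7 ML/d; C = (874.7·88.17 + 67.00·978.0)/941.7 = 151.5 mg/L.

151 mg/L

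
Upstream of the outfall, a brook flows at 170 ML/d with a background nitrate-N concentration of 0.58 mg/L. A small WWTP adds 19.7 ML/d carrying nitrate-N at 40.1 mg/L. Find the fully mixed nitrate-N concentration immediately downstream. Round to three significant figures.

After mixing, C = (170.0·0.5800 + 19.70·40.10) / 189.7 = 888.6/189.7 = 4.684 mg/L.

4.68 mg/L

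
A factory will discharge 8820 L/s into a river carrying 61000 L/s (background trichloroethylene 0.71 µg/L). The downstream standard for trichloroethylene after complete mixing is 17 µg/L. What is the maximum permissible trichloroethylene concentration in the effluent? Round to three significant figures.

At the limit, (Qr·Cr + Qe·Cₑ)/(Qr + Qe) = 17:
Cₑ = (69820·17 − 61000·0.7100) / 8820 = 129.7 µg/L.

130 µg/L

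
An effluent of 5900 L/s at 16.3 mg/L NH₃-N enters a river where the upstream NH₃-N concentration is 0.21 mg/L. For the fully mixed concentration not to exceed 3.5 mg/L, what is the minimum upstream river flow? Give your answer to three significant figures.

23000 L/s

Set C_mix = 3.5: (Q·0.2100 + 5900·16.30) / (Q + 5900) = 3.5
→ Q = 5900·(16.30 − 3.5)/(3.5 − 0.2100) = 22950 L/s.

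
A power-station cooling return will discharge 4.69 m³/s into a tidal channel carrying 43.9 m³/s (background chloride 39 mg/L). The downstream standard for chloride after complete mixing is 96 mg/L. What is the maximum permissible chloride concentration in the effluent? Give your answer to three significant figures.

630 mg/L

At the limit, (Qr·Cr + Qe·Cₑ)/(Qr + Qe) = 96:
Cₑ = (48.59·96 − 43.90·39.00) / 4.690 = 629.5 mg/L.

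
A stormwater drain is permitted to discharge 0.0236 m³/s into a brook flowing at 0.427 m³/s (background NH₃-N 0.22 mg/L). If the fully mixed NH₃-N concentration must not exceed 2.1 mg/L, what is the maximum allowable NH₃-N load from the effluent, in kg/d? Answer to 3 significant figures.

73.6 kg/d

Mass balance at the limit: 0.4270·0.2200 + 0.02360·Cₑ = 0.4506·2.1 → Cₑ = 36.12 mg/L.
Load = 0.02360 m³/s × 36.12 g/m³ × 86 400 s/d = 73.64 kg/d.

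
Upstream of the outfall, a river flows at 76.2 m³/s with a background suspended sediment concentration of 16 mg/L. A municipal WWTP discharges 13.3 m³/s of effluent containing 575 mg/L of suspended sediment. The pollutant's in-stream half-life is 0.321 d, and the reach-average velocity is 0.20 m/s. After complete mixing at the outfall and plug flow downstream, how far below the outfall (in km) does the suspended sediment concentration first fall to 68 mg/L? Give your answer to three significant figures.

Conservation of mass: C = (76.20·16.00 + 13.30·575.0) / 89.50 = 8867/89.50 = 99.07 mg/L.
Half-life 0.321 d → k = ln 2 / 0.321 = 2.159 d⁻¹.
Set 99.07·exp(−k·t) = 68 → t = ln(99.07/68)/k = 15060 s = 4.183 h.
Distance = v·t = 0.20·15060 = 3011 m = 3.011 km.

3.01 km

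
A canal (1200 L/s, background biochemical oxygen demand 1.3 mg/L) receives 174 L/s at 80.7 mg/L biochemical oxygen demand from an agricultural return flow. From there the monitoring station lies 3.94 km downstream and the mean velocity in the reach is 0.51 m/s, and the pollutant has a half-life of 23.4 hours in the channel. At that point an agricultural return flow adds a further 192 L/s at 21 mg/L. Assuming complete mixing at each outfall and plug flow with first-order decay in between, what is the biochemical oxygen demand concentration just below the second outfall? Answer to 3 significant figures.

After mixing, C = (1200·1.300 + 174.0·80.70) / 1374 = 15600/1374 = 11.36 mg/L; combined flow 1374 L/s.
Travel time t = 3.94·1000 / 0.51 = 7725 s = 2.146 h.
Half-life 23.4 h → k = ln 2 / 23.4 = 0.02962 h⁻¹ = 0.7109 d⁻¹.
After decay, C = 11.36 × e^(−kt) = 11.36 × 0.9384 = 10.66 mg/L.
At the second outfall, C = (1374·10.66 + 192.0·21.00) / (1374 + 192.0) = 11.92 mg/L.

11.9 mg/L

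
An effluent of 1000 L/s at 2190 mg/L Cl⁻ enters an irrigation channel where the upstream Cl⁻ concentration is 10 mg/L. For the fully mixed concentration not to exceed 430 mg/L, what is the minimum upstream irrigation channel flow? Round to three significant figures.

Set C_mix = 430: (Q·10.00 + 1000·2190) / (Q + 1000) = 430
→ Q = 1000·(2190 − 430)/(430 − 10.00) = 4190 L/s.

4190 L/s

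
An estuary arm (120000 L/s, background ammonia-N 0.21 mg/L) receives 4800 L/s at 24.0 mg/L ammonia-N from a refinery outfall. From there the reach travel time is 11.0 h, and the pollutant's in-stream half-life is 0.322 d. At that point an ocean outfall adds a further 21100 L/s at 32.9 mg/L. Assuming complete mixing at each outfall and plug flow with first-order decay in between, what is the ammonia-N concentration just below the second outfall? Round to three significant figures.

5.12 mg/L

Mixed concentration C = ΣQC/ΣQ = (120000·0.2100 + 4800·24.00) / 124800 = 140400/124800 = 1.125 mg/L; combined flow 124800 L/s.
Half-life 0.322 d → k = ln 2 / 0.322 = 2.153 d⁻¹.
Decay over the reach: 1.125·exp(−kt) = 1.125·0.3728 = 0.4194 mg/L.
At the second outfall, C = (124800·0.4194 + 21100·32.90) / (124800 + 21100) = 5.117 mg/L.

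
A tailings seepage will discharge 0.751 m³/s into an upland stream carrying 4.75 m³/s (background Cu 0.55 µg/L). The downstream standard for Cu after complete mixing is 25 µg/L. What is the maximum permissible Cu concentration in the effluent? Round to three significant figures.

At the limit, (Qr·Cr + Qe·Cₑ)/(Qr + Qe) = 25:
Cₑ = (5.501·25 − 4.750·0.5500) / 0.7510 = 179.6 µg/L.

180 µg/L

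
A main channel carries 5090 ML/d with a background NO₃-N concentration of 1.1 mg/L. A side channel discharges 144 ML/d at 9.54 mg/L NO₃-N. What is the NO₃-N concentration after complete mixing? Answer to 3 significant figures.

After mixing, C = (5090·1.100 + 144.0·9.540) / 5234 = 6973/5234 = 1.332 mg/L.

1.33 mg/L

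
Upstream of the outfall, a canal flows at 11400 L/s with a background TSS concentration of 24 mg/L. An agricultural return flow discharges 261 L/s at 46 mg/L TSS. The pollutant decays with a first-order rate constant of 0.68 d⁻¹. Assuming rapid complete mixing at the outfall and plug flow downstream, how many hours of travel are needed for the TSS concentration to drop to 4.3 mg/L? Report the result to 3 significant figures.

Flow-weighted average: C = (11400·24.00 + 261.0·46.00) / 11660 = 285600/11660 = 24.49 mg/L.
24.49·exp(−k·t) = 4.3 → t = ln(24.49/4.3)/k = 221100 s = 61.40 h.

61.4 h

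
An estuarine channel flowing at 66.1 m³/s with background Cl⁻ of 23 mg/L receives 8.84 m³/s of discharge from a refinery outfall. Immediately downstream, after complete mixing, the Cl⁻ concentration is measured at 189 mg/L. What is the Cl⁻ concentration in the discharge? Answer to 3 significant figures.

Mass balance: 66.10·23.00 + 8.840·Cₑ = 74.94·189.0
→ Cₑ = (74.94·189.0 − 66.10·23.00) / 8.840 = 1430 mg/L.

1430 mg/L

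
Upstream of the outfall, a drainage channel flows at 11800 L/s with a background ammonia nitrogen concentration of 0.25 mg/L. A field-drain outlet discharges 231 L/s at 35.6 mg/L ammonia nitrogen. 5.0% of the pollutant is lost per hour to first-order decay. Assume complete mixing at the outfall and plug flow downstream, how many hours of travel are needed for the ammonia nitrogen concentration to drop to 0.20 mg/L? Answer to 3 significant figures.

29.9 h

Conservation of mass: C = (11800·0.2500 + 231.0·35.60) / 12030 = 11170/12030 = 0.9287 mg/L.
5.0%/h lost → k = −ln(1 − 0.05) = 0.05129 h⁻¹.
0.9287·exp(−k·t) = 0.20 → t = ln(0.9287/0.20)/k = 107800 s = 29.94 h.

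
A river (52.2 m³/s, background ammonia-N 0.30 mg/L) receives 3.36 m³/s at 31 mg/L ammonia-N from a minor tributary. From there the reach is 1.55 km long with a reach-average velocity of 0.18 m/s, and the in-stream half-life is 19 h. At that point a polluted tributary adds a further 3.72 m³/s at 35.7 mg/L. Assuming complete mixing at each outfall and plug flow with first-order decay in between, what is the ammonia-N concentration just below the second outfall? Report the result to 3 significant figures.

Mass balance: C = (52.20·0.3000 + 3.360·31.00) / 55.56 = 119.8/55.56 = 2.157 mg/L; combined flow 55.56 m³/s.
Travel time t = 1.55·1000 / 0.18 = 8611 s = 2.392 h.
Half-life 19 h → k = ln 2 / 19 = 0.03648 h⁻¹ = 0.8756 d⁻¹.
First-order decay: C = 2.157·exp(−k·t) = 2.157·0.9164 = 1.976 mg/L.
At the second outfall, C = (55.56·1.976 + 3.720·35.70) / (55.56 + 3.720) = 4.093 mg/L.

4.09 mg/L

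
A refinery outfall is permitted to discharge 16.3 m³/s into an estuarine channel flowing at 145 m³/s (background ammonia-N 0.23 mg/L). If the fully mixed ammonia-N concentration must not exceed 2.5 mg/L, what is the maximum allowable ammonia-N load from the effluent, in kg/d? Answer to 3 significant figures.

Mass balance at the limit: 145.0·0.2300 + 16.30·Cₑ = 161.3·2.5 → Cₑ = 22.69 mg/L.
Load = 16.30 m³/s × 22.69 g/m³ × 86 400 s/d = 31960 kg/d.

32000 kg/d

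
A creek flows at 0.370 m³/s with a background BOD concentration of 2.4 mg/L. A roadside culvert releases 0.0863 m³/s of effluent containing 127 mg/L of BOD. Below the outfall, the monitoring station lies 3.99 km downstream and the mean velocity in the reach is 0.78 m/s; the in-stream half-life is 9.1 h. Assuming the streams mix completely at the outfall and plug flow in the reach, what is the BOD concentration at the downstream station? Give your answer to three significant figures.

23.3 mg/L

Conservation of mass: C = (0.3700·2.400 + 0.08630·127.0) / 0.4563 = 11.85/0.4563 = 25.97 mg/L.
Travel time t = 3.99·1000 / 0.78 = 5115 s = 1.421 h.
Half-life 9.1 h → k = ln 2 / 9.1 = 0.07617 h⁻¹ = 1.828 d⁻¹.
Applying C = C₀e^(−kt): 25.97 × 0.8974 = 23.30 mg/L.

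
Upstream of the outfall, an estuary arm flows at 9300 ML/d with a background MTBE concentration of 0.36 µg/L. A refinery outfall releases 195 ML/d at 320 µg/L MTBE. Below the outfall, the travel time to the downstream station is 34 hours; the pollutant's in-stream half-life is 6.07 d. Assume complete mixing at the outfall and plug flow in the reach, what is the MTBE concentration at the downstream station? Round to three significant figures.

5.89 µg/L

Mixed concentration C = ΣQC/ΣQ = (9300·0.3600 + 195.0·320.0) / 9495 = 65750/9495 = 6.924 µg/L.
Half-life 6.07 d → k = ln 2 / 6.07 = 0.1142 d⁻¹.
Applying C = C₀e^(−kt): 6.924 × 0.8506 = 5.890 µg/L.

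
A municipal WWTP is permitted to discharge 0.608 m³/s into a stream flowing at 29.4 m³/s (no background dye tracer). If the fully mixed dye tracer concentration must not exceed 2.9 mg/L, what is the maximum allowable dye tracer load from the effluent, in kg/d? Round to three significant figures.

7520 kg/d

Mass balance at the limit: 29.40·0 + 0.6080·Cₑ = 30.01·2.9 → Cₑ = 143.1 mg/L.
Load = 0.6080 m³/s × 143.1 g/m³ × 86 400 s/d = 7519 kg/d.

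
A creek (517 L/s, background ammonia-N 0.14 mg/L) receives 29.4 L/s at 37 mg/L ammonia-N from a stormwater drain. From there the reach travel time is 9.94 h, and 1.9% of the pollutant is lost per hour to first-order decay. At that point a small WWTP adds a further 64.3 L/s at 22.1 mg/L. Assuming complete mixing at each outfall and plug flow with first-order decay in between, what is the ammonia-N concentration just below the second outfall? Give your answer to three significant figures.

Conservation of mass: C = (517.0·0.1400 + 29.40·37.00) / 546.4 = 1160/546.4 = 2.123 mg/L; combined flow 546.4 L/s.
1.9%/h lost → k = −ln(1 − 0.019) = 0.01918 h⁻¹.
Decay over the reach: 2.123·exp(−kt) = 2.123·0.8264 = 1.755 mg/L.
At the second outfall, C = (546.4·1.755 + 64.30·22.10) / (546.4 + 64.30) = 3.897 mg/L.

3.90 mg/L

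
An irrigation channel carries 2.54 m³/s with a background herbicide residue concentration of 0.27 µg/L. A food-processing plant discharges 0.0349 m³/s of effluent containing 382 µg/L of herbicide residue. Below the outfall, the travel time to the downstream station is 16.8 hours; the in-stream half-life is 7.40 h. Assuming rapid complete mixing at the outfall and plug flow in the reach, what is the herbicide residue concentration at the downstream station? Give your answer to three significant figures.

1.13 µg/L

Mixed concentration C = ΣQC/ΣQ = (2.540·0.2700 + 0.03490·382.0) / 2.575 = 14.02/2.575 = 5.444 µg/L.
Half-life 7.40 h → k = ln 2 / 7.40 = 0.09367 h⁻¹ = 2.248 d⁻¹.
After decay, C = 5.444 × e^(−kt) = 5.444 × 0.2073 = 1.128 µg/L.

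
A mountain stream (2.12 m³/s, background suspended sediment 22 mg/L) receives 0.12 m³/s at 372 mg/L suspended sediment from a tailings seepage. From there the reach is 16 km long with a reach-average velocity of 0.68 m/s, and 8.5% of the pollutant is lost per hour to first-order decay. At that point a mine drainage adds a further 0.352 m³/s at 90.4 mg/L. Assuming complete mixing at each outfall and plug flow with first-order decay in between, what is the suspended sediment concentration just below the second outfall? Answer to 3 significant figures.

Flow-weighted average: C = (2.120·22.00 + 0.1200·372.0) / 2.240 = 91.28/2.240 = 40.75 mg/L; combined flow 2.240 m³/s.
Travel time t = 16·1000 / 0.68 = 23530 s = 6.536 h.
8.5%/h lost → k = −ln(1 − 0.085) = 0.08883 h⁻¹.
Applying C = C₀e^(−kt): 40.75 × 0.5596 = 22.80 mg/L.
Second outfall: C = (2.240·22.80 + 0.3520·90.40)/2.592 = 31.98 mg/L.

32.0 mg/L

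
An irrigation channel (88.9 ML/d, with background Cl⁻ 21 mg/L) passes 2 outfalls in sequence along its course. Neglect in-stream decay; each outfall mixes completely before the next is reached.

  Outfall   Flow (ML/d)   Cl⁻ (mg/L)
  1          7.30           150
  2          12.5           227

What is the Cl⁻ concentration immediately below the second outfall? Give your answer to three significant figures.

Outfall 1: combined Q = 96.20 ML/d; C = (88.90·21.00 + 7.300·150.0)/96.20 = 30.79 mg/L.
Outfall 2: combined Q = 108.7 ML/d; C = (96.20·30.79 + 12.50·227.0)/108.7 = 53.35 mg/L.

53.4 mg/L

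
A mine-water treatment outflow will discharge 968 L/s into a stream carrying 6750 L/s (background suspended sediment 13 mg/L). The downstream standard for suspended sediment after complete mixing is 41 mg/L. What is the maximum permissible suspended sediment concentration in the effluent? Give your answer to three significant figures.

236 mg/L

At the limit, (Qr·Cr + Qe·Cₑ)/(Qr + Qe) = 41:
Cₑ = (7718·41 − 6750·13.00) / 968.0 = 236.2 mg/L.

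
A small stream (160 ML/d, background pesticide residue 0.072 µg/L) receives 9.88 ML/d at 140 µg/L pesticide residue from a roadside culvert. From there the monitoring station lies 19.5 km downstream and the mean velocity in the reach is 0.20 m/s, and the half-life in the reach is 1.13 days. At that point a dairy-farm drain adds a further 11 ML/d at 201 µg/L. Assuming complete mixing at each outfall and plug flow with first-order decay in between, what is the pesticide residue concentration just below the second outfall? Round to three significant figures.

Mass balance: C = (160.0·0.07200 + 9.880·140.0) / 169.9 = 1395/169.9 = 8.210 µg/L; combined flow 169.9 ML/d.
Travel time t = 19.5·1000 / 0.20 = 97500 s = 27.08 h.
Half-life 1.13 d → k = ln 2 / 1.13 = 0.6134 d⁻¹.
First-order decay: C = 8.210·exp(−k·t) = 8.210·0.5005 = 4.109 µg/L.
Second outfall: C = (169.9·4.109 + 11.00·201.0)/180.9 = 16.08 µg/L.

16.1 µg/L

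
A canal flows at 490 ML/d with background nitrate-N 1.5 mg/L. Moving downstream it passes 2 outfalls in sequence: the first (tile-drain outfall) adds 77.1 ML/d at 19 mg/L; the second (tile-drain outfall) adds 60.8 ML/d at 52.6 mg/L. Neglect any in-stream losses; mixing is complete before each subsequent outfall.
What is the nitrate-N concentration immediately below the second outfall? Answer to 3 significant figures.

Below outfall 1: Q → 567.1 ML/d, C = (490.0·1.500 + 77.10·19.00)/567.1 = 3.879 mg/L.
Below outfall 2: Q → 627.9 ML/d, C = (567.1·3.879 + 60.80·52.60)/627.9 = 8.597 mg/L.

8.60 mg/L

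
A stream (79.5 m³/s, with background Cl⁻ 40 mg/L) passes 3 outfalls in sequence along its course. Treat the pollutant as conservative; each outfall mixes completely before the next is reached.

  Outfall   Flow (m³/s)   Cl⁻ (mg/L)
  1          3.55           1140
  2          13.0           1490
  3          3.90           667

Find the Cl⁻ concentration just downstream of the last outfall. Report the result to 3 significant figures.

292 mg/L

Outfall 1: combined Q = 83.05 m³/s; C = (79.50·40.00 + 3.550·1140)/83.05 = 87.02 mg/L.
Outfall 2: combined Q = 96.05 m³/s; C = (83.05·87.02 + 13.00·1490)/96.05 = 276.9 mg/L.
Outfall 3: combined Q = 99.95 m³/s; C = (96.05·276.9 + 3.900·667.0)/99.95 = 292.1 mg/L.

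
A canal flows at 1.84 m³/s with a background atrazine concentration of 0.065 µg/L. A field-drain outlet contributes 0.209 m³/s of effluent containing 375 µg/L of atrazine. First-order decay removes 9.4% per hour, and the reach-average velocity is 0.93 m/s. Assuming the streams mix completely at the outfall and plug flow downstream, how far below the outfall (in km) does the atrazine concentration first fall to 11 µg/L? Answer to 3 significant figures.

Mixed concentration C = ΣQC/ΣQ = (1.840·0.06500 + 0.2090·375.0) / 2.049 = 78.49/2.049 = 38.31 µg/L.
9.4%/h lost → k = −ln(1 − 0.094) = 0.09872 h⁻¹.
Set 38.31·exp(−k·t) = 11 → t = ln(38.31/11)/k = 45500 s = 12.64 h.
Distance = v·t = 0.93·45500 = 42320 m = 42.32 km.

42.3 km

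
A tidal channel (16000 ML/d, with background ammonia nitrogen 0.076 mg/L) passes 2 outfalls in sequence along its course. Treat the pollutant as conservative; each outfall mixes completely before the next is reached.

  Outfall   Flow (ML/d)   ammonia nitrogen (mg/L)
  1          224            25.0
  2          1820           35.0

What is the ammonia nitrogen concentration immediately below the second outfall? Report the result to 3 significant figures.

Outfall 1: combined Q = 16220 ML/d; C = (16000·0.07600 + 224.0·25.00)/16220 = 0.4201 mg/L.
Outfall 2: combined Q = 18040 ML/d; C = (16220·0.4201 + 1820·35.00)/18040 = 3.908 mg/L.

3.91 mg/L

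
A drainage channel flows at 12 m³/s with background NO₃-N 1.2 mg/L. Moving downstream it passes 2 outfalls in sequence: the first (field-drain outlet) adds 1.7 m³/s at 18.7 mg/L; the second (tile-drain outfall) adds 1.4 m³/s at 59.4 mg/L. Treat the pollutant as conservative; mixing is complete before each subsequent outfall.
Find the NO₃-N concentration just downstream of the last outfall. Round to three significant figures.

8.57 mg/L

Outfall 1: combined Q = 13.70 m³/s; C = (12.00·1.200 + 1.700·18.70)/13.70 = 3.372 mg/L.
Outfall 2: combined Q = 15.10 m³/s; C = (13.70·3.372 + 1.400·59.40)/15.10 = 8.566 mg/L.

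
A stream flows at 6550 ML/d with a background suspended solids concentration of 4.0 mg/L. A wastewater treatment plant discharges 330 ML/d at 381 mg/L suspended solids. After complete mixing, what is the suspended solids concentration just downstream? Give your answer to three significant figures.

Mixed concentration C = ΣQC/ΣQ = (6550·4.000 + 330.0·381.0) / 6880 = 151900/6880 = 22.08 mg/L.

22.1 mg/L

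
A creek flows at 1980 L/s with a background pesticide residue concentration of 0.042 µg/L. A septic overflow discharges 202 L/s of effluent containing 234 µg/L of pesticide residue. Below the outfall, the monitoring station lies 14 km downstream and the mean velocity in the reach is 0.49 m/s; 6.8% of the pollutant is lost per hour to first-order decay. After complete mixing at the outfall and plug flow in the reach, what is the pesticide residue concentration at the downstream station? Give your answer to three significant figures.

Conservation of mass: C = (1980·0.04200 + 202.0·234.0) / 2182 = 47350/2182 = 21.70 µg/L.
Travel time t = 14·1000 / 0.49 = 28570 s = 7.937 h.
6.8%/h lost → k = −ln(1 − 0.068) = 0.07042 h⁻¹.
After decay, C = 21.70 × e^(−kt) = 21.70 × 0.5718 = 12.41 µg/L.

12.4 µg/L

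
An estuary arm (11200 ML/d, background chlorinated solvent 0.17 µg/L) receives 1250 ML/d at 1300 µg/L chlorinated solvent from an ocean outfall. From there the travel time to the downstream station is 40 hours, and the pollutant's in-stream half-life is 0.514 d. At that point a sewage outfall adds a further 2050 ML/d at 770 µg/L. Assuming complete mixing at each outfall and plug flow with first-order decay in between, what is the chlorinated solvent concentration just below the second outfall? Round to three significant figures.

121 µg/L

After mixing, C = (11200·0.1700 + 1250·1300) / 12450 = 1627000/12450 = 130.7 µg/L; combined flow 12450 ML/d.
Half-life 0.514 d → k = ln 2 / 0.514 = 1.349 d⁻¹.
First-order decay: C = 130.7·exp(−k·t) = 130.7·0.1057 = 13.81 µg/L.
Second outfall: C = (12450·13.81 + 2050·770.0)/14500 = 120.7 µg/L.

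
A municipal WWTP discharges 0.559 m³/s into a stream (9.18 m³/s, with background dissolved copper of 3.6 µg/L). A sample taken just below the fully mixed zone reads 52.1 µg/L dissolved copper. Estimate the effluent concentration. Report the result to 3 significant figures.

Mass balance: 9.180·3.600 + 0.5590·Cₑ = 9.739·52.10
→ Cₑ = (9.739·52.10 − 9.180·3.600) / 0.5590 = 848.6 µg/L.

849 µg/L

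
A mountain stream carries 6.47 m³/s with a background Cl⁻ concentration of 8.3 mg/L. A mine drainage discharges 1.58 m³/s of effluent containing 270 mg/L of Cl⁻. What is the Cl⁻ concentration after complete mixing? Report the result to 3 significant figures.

Mixed concentration C = ΣQC/ΣQ = (6.470·8.300 + 1.580·270.0) / 8.050 = 480.3/8.050 = 59.66 mg/L.

59.7 mg/L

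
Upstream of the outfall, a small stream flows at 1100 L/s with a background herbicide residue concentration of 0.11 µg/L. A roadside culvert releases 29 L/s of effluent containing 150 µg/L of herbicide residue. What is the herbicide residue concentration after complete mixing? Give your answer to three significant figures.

Flow-weighted average: C = (1100·0.1100 + 29.00·150.0) / 1129 = 4471/1129 = 3.960 µg/L.

3.96 µg/L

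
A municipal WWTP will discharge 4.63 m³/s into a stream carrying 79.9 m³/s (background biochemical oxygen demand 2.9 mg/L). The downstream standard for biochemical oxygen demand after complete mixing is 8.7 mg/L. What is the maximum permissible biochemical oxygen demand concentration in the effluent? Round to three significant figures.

109 mg/L

At the limit, (Qr·Cr + Qe·Cₑ)/(Qr + Qe) = 8.7:
Cₑ = (84.53·8.7 − 79.90·2.900) / 4.630 = 108.8 mg/L.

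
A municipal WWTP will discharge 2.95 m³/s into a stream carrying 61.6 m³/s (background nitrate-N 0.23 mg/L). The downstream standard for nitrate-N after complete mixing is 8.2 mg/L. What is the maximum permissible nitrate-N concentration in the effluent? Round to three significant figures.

At the limit, (Qr·Cr + Qe·Cₑ)/(Qr + Qe) = 8.2:
Cₑ = (64.55·8.2 − 61.60·0.2300) / 2.950 = 174.6 mg/L.

175 mg/L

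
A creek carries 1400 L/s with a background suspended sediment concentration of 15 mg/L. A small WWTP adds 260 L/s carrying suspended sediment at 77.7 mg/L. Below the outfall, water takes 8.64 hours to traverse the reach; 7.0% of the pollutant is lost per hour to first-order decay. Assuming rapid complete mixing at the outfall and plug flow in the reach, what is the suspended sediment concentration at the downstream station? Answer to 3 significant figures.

13.3 mg/L

Conservation of mass: C = (1400·15.00 + 260.0·77.70) / 1660 = 41200/1660 = 24.82 mg/L.
7.0%/h lost → k = −ln(1 − 0.07) = 0.07257 h⁻¹.
First-order decay: C = 24.82·exp(−k·t) = 24.82·0.5342 = 13.26 mg/L.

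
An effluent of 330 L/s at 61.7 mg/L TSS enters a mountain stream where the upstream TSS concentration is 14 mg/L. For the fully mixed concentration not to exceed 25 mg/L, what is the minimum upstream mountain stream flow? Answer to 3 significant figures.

1100 L/s

Set C_mix = 25: (Q·14.00 + 330.0·61.70) / (Q + 330.0) = 25
→ Q = 330.0·(61.70 − 25)/(25 − 14.00) = 1101 L/s.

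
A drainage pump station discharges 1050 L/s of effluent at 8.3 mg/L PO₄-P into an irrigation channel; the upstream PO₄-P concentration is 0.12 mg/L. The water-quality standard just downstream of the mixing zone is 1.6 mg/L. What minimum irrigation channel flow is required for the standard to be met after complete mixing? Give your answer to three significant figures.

4750 L/s

Set C_mix = 1.6: (Q·0.1200 + 1050·8.300) / (Q + 1050) = 1.6
→ Q = 1050·(8.300 − 1.6)/(1.6 − 0.1200) = 4753 L/s.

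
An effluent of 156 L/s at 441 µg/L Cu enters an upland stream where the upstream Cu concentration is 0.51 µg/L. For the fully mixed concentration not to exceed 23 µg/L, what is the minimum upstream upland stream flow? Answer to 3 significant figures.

Set C_mix = 23: (Q·0.5100 + 156.0·441.0) / (Q + 156.0) = 23
→ Q = 156.0·(441.0 − 23)/(23 − 0.5100) = 2899 L/s.

2900 L/s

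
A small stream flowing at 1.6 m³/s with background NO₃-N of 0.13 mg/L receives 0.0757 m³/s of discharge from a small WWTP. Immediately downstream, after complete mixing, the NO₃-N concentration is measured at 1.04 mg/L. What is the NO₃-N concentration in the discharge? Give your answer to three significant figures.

20.3 mg/L

Mass balance: 1.600·0.1300 + 0.07570·Cₑ = 1.676·1.040
→ Cₑ = (1.676·1.040 − 1.600·0.1300) / 0.07570 = 20.27 mg/L.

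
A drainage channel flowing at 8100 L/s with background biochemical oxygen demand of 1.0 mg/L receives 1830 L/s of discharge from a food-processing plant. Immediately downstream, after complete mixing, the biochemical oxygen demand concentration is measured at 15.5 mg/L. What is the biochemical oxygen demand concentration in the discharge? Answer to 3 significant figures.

79.7 mg/L

Mass balance: 8100·1.000 + 1830·Cₑ = 9930·15.50
→ Cₑ = (9930·15.50 − 8100·1.000) / 1830 = 79.68 mg/L.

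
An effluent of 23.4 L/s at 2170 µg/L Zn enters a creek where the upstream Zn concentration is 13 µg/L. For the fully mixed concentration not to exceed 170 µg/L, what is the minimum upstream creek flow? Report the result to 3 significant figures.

Set C_mix = 170: (Q·13.00 + 23.40·2170) / (Q + 23.40) = 170
→ Q = 23.40·(2170 − 170)/(170 − 13.00) = 298.1 L/s.

298 L/s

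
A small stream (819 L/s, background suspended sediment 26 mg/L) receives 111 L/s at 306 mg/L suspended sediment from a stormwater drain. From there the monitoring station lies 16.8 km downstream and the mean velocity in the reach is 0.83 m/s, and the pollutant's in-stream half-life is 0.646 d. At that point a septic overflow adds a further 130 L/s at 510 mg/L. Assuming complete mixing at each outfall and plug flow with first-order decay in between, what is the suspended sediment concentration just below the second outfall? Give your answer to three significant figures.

103 mg/L

After mixing, C = (819.0·26.00 + 111.0·306.0) / 930.0 = 55260/930.0 = 59.42 mg/L; combined flow 930.0 L/s.
Travel time t = 16.8·1000 / 0.83 = 20240 s = 5.622 h.
Half-life 0.646 d → k = ln 2 / 0.646 = 1.073 d⁻¹.
After decay, C = 59.42 × e^(−kt) = 59.42 × 0.7777 = 46.21 mg/L.
At the second outfall, C = (930.0·46.21 + 130.0·510.0) / (930.0 + 130.0) = 103.1 mg/L.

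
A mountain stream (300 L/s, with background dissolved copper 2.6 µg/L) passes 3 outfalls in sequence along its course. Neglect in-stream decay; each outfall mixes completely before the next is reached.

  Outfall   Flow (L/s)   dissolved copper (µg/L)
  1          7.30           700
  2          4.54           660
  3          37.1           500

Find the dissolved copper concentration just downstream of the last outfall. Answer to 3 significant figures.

Outfall 1: combined Q = 307.3 L/s; C = (300.0·2.600 + 7.300·700.0)/307.3 = 19.17 µg/L.
Outfall 2: combined Q = 311.8 L/s; C = (307.3·19.17 + 4.540·660.0)/311.8 = 28.50 µg/L.
Outfall 3: combined Q = 348.9 L/s; C = (311.8·28.50 + 37.10·500.0)/348.9 = 78.63 µg/L.

78.6 µg/L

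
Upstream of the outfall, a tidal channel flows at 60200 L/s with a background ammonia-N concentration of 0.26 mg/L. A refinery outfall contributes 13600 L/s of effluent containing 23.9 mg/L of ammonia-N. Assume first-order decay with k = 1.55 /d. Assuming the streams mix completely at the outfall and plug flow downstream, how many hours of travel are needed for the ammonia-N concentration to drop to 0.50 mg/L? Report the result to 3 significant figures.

After mixing, C = (60200·0.2600 + 13600·23.90) / 73800 = 340700/73800 = 4.616 mg/L.
4.616·exp(−k·t) = 0.50 → t = ln(4.616/0.50)/k = 123900 s = 34.42 h.

34.4 h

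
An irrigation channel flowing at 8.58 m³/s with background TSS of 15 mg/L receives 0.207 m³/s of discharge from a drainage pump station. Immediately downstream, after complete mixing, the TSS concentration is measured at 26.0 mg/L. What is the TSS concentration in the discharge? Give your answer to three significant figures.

482 mg/L

Mass balance: 8.580·15.00 + 0.2070·Cₑ = 8.787·26.00
→ Cₑ = (8.787·26.00 − 8.580·15.00) / 0.2070 = 481.9 mg/L.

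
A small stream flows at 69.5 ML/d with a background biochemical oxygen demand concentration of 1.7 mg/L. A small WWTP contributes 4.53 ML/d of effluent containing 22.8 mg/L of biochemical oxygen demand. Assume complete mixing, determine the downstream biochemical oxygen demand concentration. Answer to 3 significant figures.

2.99 mg/L

After mixing, C = (69.50·1.700 + 4.530·22.80) / 74.03 = 221.4/74.03 = 2.991 mg/L.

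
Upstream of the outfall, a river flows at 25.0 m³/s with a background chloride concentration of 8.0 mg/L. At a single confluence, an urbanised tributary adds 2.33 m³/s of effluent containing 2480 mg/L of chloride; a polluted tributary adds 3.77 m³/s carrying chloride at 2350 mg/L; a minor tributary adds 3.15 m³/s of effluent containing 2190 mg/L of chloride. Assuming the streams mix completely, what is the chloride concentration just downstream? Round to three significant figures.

Conservation of mass: C = (25.00·8.000 + 2.330·2480 + 3.770·2350 + 3.150·2190) / 34.25 = 21740/34.25 = 634.6 mg/L.

635 mg/L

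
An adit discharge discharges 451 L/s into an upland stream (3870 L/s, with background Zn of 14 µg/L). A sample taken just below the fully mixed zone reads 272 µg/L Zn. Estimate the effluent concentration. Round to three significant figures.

2490 µg/L

Mass balance: 3870·14.00 + 451.0·Cₑ = 4321·272.0
→ Cₑ = (4321·272.0 − 3870·14.00) / 451.0 = 2486 µg/L.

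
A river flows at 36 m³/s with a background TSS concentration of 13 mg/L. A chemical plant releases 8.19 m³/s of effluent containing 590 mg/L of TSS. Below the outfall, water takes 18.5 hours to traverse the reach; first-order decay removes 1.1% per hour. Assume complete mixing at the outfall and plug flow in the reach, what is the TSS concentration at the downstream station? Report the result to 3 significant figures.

Conservation of mass: C = (36.00·13.00 + 8.190·590.0) / 44.19 = 5300/44.19 = 119.9 mg/L.
1.1%/h lost → k = −ln(1 − 0.011) = 0.01106 h⁻¹.
Applying C = C₀e^(−kt): 119.9 × 0.8150 = 97.74 mg/L.

97.7 mg/L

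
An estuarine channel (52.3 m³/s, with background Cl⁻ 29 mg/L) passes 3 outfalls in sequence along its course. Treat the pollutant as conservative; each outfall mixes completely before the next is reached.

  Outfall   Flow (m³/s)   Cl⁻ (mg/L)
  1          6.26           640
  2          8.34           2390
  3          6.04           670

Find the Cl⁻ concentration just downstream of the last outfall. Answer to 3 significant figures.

Below outfall 1: Q → 58.56 m³/s, C = (52.30·29.00 + 6.260·640.0)/58.56 = 94.32 mg/L.
Below outfall 2: Q → 66.90 m³/s, C = (58.56·94.32 + 8.340·2390)/66.90 = 380.5 mg/L.
Below outfall 3: Q → 72.94 m³/s, C = (66.90·380.5 + 6.040·670.0)/72.94 = 404.5 mg/L.

404 mg/L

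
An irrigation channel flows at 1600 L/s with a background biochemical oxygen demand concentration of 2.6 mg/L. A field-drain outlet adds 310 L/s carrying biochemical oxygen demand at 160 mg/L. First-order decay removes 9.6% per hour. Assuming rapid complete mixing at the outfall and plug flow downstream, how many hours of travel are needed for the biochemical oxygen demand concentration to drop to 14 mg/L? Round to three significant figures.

Mass balance: C = (1600·2.600 + 310.0·160.0) / 1910 = 53760/1910 = 28.15 mg/L.
9.6%/h lost → k = −ln(1 − 0.096) = 0.1009 h⁻¹.
28.15·exp(−k·t) = 14 → t = ln(28.15/14)/k = 24910 s = 6.920 h.

6.92 h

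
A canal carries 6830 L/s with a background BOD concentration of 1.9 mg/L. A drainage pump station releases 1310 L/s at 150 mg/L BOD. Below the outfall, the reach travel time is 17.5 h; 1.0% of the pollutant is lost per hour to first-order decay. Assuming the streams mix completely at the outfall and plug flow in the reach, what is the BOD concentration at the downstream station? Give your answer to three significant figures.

Mixed concentration C = ΣQC/ΣQ = (6830·1.900 + 1310·150.0) / 8140 = 209500/8140 = 25.73 mg/L.
1.0%/h lost → k = −ln(1 − 0.01) = 0.01005 h⁻¹.
After decay, C = 25.73 × e^(−kt) = 25.73 × 0.8387 = 21.58 mg/L.

21.6 mg/L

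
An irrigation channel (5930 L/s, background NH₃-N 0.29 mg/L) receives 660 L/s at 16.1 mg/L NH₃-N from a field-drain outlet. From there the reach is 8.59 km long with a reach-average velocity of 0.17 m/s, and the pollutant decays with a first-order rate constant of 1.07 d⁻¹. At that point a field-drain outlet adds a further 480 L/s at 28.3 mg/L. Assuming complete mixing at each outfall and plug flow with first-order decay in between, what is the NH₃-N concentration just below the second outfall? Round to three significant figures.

Conservation of mass: C = (5930·0.2900 + 660.0·16.10) / 6590 = 12350/6590 = 1.873 mg/L; combined flow 6590 L/s.
Travel time t = 8.59·1000 / 0.17 = 50530 s = 14.04 h.
Decay over the reach: 1.873·exp(−kt) = 1.873·0.5348 = 1.002 mg/L.
Second outfall: C = (6590·1.002 + 480.0·28.30)/7070 = 2.855 mg/L.

2.86 mg/L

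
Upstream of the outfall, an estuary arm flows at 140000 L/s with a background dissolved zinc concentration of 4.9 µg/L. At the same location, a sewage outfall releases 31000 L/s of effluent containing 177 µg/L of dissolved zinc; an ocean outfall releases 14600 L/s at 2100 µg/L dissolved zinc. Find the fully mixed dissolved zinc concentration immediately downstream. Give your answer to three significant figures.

198 µg/L

Mass balance: C = (140000·4.900 + 31000·177.0 + 14600·2100) / 185600 = 36830000/185600 = 198.5 µg/L.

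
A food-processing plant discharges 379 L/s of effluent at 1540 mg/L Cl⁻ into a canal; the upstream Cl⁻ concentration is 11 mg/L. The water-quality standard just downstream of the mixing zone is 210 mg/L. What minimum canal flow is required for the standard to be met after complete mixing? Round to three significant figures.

Set C_mix = 210: (Q·11.00 + 379.0·1540) / (Q + 379.0) = 210
→ Q = 379.0·(1540 − 210)/(210 − 11.00) = 2533 L/s.

2530 L/s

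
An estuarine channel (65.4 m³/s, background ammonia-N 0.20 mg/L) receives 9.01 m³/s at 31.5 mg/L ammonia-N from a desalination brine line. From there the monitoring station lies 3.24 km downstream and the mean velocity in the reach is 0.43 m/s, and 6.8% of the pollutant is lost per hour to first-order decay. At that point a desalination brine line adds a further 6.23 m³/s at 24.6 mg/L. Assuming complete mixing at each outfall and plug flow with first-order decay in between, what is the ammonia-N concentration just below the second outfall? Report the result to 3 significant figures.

Mixed concentration C = ΣQC/ΣQ = (65.40·0.2000 + 9.010·31.50) / 74.41 = 296.9/74.41 = 3.990 mg/L; combined flow 74.41 m³/s.
Travel time t = 3.24·1000 / 0.43 = 7535 s = 2.093 h.
6.8%/h lost → k = −ln(1 − 0.068) = 0.07042 h⁻¹.
Applying C = C₀e^(−kt): 3.990 × 0.8630 = 3.443 mg/L.
At the second outfall, C = (74.41·3.443 + 6.230·24.60) / (74.41 + 6.230) = 5.078 mg/L.

5.08 mg/L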